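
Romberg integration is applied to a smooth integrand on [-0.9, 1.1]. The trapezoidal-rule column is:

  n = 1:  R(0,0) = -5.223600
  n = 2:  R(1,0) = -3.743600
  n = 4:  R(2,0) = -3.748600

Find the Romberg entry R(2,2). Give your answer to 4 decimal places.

-3.7836

Richardson extrapolation on the trapezoidal column (denominator 4−1=3):
R(1,1) = (4·(-3.743600) − (-5.223600)) / 3 = -3.250267
R(2,1) = -3.748600 + (-3.748600 − (-3.743600))/3 = -3.750267
R(2,2) = -3.750267 + (-3.750267 − (-3.250267))/15 = -3.783600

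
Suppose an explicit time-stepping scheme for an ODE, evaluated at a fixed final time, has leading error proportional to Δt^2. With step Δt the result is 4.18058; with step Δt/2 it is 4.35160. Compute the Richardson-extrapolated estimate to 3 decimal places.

Extrapolated value = (4·A(Δt/2) − A(Δt)) / (4 − 1)
= (4·4.35160 − 4.18058) / 3
= 13.22582 / 3 = 4.40861

4.409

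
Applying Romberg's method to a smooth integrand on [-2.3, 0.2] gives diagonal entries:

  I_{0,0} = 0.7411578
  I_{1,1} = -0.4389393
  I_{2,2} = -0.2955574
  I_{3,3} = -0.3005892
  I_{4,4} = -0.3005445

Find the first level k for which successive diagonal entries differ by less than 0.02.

|I_{1,1} − I_{0,0}| = 1.1800971 ≥ 0.02
|I_{2,2} − I_{1,1}| = 0.1433819 ≥ 0.02
|I_{3,3} − I_{2,2}| = 0.0050318 < 0.02

k = 3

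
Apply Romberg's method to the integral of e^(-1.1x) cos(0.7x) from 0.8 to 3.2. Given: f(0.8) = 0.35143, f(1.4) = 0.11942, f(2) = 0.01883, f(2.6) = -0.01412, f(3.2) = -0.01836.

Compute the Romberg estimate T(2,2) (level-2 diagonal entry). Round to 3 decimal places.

0.158

T(0,0) (trapezoid, 1 panel, h=2.4000): 0.39968
T(1,0) (trapezoid, 2 panels, h=1.2000): 0.22244
T(2,0) (trapezoid, 4 panels, h=0.6000): 0.17440
T(1,1) = 0.22244 + (0.22244 − 0.39968)/3 = 0.16336
T(2,1) = 0.17440 + (0.17440 − 0.22244)/3 = 0.15839
T(2,2) = 0.15839 + (0.15839 − 0.16336)/15 = 0.15806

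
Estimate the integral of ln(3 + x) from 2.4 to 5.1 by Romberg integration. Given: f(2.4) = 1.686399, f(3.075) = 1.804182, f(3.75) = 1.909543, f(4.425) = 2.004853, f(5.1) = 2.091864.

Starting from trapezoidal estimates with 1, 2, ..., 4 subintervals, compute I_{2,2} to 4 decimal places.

5.1375

I_{0,0} (trapezoid, 1 panel, h=2.7000): 5.100655
I_{1,0} (trapezoid, 2 panels, h=1.3500): 5.128211
I_{2,0} (trapezoid, 4 panels, h=0.6750): 5.135204
I_{1,1} = 5.128211 + (5.128211 − 5.100655)/3 = 5.137396
I_{2,1} = 5.135204 + (5.135204 − 5.128211)/3 = 5.137535
I_{2,2} = 5.137535 + (5.137535 − 5.137396)/15 = 5.137544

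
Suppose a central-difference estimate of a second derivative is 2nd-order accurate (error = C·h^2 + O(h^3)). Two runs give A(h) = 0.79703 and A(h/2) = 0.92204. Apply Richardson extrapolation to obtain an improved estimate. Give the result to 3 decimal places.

Extrapolated value = (4·A(h/2) − A(h)) / (4 − 1)
= (4·0.92204 − 0.79703) / 3
= 2.89113 / 3 = 0.96371

0.964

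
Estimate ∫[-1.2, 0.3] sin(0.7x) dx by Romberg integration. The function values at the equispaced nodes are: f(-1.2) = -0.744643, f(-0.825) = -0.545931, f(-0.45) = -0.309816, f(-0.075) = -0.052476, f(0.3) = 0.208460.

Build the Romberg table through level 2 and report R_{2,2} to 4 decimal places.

R_{0,0} (trapezoid, 1 panel, h=1.5000): -0.402137
R_{1,0} (trapezoid, 2 panels, h=0.7500): -0.433431
R_{2,0} (trapezoid, 4 panels, h=0.3750): -0.441118
R_{1,1} = -0.433431 + (-0.433431 − (-0.402137))/3 = -0.443862
R_{2,1} = -0.441118 + (-0.441118 − (-0.433431))/3 = -0.443680
R_{2,2} = -0.443680 + (-0.443680 − (-0.443862))/15 = -0.443668

-0.4437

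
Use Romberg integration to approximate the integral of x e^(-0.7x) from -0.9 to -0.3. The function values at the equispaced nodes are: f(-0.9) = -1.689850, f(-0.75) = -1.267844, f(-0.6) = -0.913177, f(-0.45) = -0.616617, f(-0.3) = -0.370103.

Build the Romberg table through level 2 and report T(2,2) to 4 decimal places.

-0.5712

T(0,0) (trapezoid, 1 panel, h=0.6000): -0.617986
T(1,0) (trapezoid, 2 panels, h=0.3000): -0.582946
T(2,0) (trapezoid, 4 panels, h=0.1500): -0.574142
T(1,1) = -0.582946 + (-0.582946 − (-0.617986))/3 = -0.571266
T(2,1) = -0.574142 + (-0.574142 − (-0.582946))/3 = -0.571207
T(2,2) = -0.571207 + (-0.571207 − (-0.571266))/15 = -0.571203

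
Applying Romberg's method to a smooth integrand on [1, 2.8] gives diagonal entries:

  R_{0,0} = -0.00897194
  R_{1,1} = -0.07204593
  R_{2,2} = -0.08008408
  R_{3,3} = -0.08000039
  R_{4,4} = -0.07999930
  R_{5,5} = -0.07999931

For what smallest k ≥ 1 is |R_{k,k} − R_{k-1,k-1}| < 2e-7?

k = 5

|R_{1,1} − R_{0,0}| = 0.06307399 ≥ 2e-7
|R_{2,2} − R_{1,1}| = 0.00803815 ≥ 2e-7
|R_{3,3} − R_{2,2}| = 0.00008369 ≥ 2e-7
|R_{4,4} − R_{3,3}| = 0.00000109 ≥ 2e-7
|R_{5,5} − R_{4,4}| = 0.00000001 < 2e-7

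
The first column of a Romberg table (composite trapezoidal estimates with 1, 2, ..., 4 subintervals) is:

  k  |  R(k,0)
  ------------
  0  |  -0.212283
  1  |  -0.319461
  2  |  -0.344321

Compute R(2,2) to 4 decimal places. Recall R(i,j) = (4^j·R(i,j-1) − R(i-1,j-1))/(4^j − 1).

R(1,1) = (4·(-0.319461) − (-0.212283)) / 3 = -0.355187
R(2,1) = -0.344321 + (-0.344321 − (-0.319461))/3 = -0.352608
R(2,2) = -0.352608 + (-0.352608 − (-0.355187))/15 = -0.352436

-0.3524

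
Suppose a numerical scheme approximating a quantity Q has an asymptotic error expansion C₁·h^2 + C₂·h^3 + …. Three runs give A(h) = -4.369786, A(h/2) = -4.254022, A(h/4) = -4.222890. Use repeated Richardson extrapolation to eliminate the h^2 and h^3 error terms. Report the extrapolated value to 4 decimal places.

-4.2121

First eliminate the h^2 term (factor 2^2 = 4):
  B₁ = (4·(-4.254022) − (-4.369786))/3 = -4.215434
  B₂ = (4·(-4.222890) − (-4.254022))/3 = -4.212513
Then eliminate the h^3 term (factor 2^3 = 8):
  (8·(-4.212513) − (-4.215434))/7 = -4.212096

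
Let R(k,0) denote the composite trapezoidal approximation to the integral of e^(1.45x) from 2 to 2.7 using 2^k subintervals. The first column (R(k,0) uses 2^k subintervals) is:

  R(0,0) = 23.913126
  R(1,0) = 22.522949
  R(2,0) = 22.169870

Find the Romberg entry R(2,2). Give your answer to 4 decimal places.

R(1,1) = (4·22.522949 − 23.913126) / 3 = 22.059557
R(2,1) = 22.169870 + (22.169870 − 22.522949)/3 = 22.052177
R(2,2) = 22.052177 + (22.052177 − 22.059557)/15 = 22.051685
(Column j=1 coincides with Simpson's rule on the same nodes.)

22.0517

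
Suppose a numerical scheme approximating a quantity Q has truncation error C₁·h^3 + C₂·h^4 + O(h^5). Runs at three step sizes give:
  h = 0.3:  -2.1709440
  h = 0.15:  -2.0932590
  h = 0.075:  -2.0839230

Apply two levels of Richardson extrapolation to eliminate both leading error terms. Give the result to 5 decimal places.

First eliminate the h^3 term (factor 2^3 = 8):
  B₁ = (8·(-2.0932590) − (-2.1709440))/7 = -2.0821611
  B₂ = (8·(-2.0839230) − (-2.0932590))/7 = -2.0825893
Then eliminate the h^4 term (factor 2^4 = 16):
  (16·(-2.0825893) − (-2.0821611))/15 = -2.0826178

-2.08262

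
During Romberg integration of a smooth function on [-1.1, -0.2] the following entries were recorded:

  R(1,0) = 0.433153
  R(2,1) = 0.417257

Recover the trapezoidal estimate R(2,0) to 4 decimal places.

0.4212

From R(2,1) = (4·R(2,0) − R(1,0))/3, solve for R(2,0):
4·R(2,0) = 3·0.417257 + 0.433153 = 1.684924
R(2,0) = 0.421231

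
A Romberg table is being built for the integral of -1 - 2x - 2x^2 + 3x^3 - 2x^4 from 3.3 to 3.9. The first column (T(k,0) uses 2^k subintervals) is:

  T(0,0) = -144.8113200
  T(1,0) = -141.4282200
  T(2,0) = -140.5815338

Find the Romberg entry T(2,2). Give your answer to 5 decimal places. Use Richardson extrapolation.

-140.29922

Richardson extrapolation on the trapezoidal column (denominator 4−1=3):
T(1,1) = -141.4282200 + (-141.4282200 − (-144.8113200))/3 = -140.3005200
T(2,1) = (4·(-140.5815338) − (-141.4282200)) / 3 = -140.2993051
T(2,2) = -140.2993051 + (-140.2993051 − (-140.3005200))/15 = -140.2992241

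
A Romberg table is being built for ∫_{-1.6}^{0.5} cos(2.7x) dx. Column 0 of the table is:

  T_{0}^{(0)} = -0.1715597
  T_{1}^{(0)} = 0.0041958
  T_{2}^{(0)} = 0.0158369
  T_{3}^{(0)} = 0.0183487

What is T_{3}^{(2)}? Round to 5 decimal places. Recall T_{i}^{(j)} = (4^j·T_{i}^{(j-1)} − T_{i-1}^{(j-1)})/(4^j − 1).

0.01915

Richardson extrapolation on the trapezoidal column (denominator 4−1=3):
T_{2}^{(1)} = (4·0.0158369 − 0.0041958) / 3 = 0.0197173
T_{3}^{(1)} = 0.0183487 + (0.0183487 − 0.0158369)/3 = 0.0191860
T_{3}^{(2)} = (16·0.0191860 − 0.0197173) / 15 = 0.0191506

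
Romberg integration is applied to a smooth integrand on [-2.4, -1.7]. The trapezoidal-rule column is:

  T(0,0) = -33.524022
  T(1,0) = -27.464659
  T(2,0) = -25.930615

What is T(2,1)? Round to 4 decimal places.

-25.4193

T(2,1) = (4·(-25.930615) − (-27.464659)) / 3 = -25.419267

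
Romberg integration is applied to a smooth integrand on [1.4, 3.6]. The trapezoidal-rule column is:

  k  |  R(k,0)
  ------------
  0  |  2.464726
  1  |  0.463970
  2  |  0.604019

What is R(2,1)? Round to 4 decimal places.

R(2,1) = 0.604019 + (0.604019 − 0.463970)/3 = 0.650702

0.6507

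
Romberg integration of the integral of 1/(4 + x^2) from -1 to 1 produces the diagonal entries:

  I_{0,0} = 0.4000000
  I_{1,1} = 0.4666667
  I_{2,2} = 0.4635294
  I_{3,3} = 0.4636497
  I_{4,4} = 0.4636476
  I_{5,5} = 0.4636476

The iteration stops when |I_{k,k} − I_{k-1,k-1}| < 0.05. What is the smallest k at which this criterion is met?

k = 2

|I_{1,1} − I_{0,0}| = 0.0666667 ≥ 0.05
|I_{2,2} − I_{1,1}| = 0.0031373 < 0.05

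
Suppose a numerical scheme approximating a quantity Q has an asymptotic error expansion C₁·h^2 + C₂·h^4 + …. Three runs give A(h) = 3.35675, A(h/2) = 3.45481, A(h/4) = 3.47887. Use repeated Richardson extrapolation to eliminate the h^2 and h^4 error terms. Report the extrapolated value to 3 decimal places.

First eliminate the h^2 term (factor 2^2 = 4):
  B₁ = (4·3.45481 − 3.35675)/3 = 3.48750
  B₂ = (4·3.47887 − 3.45481)/3 = 3.48689
Then eliminate the h^4 term (factor 2^4 = 16):
  (16·3.48689 − 3.48750)/15 = 3.48685

3.487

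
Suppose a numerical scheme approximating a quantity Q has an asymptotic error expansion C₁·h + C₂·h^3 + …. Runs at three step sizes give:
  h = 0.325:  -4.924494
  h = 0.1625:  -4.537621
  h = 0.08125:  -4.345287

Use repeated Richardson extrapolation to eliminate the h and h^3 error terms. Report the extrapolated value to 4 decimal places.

First eliminate the h term (factor 2^1 = 2):
  B₁ = (2·(-4.537621) − (-4.924494))/1 = -4.150748
  B₂ = (2·(-4.345287) − (-4.537621))/1 = -4.152953
Then eliminate the h^3 term (factor 2^3 = 8):
  (8·(-4.152953) − (-4.150748))/7 = -4.153268

-4.1533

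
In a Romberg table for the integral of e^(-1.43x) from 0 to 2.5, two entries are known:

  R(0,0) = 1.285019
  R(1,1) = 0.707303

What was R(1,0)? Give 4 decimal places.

0.8517

From R(1,1) = (4·R(1,0) − R(0,0))/3, solve for R(1,0):
4·R(1,0) = 3·0.707303 + 1.285019 = 3.406928
R(1,0) = 0.851732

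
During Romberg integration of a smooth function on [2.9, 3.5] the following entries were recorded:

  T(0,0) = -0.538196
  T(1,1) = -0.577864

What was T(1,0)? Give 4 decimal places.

-0.5679

From T(1,1) = (4·T(1,0) − T(0,0))/3, solve for T(1,0):
4·T(1,0) = 3·(-0.577864) + (-0.538196) = -2.271788
T(1,0) = -0.567947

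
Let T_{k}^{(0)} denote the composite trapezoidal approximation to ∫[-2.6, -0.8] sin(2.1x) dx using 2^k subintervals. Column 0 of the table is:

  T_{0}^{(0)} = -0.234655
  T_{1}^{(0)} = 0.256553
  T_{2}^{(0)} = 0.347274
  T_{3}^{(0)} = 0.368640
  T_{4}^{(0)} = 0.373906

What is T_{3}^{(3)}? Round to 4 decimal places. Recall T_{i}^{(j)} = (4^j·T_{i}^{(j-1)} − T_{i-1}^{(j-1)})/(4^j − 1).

Richardson extrapolation on the trapezoidal column (denominator 4−1=3):
T_{1}^{(1)} = (4·0.256553 − (-0.234655)) / 3 = 0.420289
T_{2}^{(1)} = 0.347274 + (0.347274 − 0.256553)/3 = 0.377514
T_{3}^{(1)} = 0.368640 + (0.368640 − 0.347274)/3 = 0.375762
T_{2}^{(2)} = (16·0.377514 − 0.420289) / 15 = 0.374662
T_{3}^{(2)} = 0.375762 + (0.375762 − 0.377514)/15 = 0.375645
T_{3}^{(3)} = (64·0.375645 − 0.374662) / 63 = 0.375661

0.3757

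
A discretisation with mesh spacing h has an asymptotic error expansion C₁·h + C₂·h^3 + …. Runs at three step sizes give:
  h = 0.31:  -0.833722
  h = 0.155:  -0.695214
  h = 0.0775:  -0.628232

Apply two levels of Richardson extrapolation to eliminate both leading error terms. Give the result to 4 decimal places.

-0.5619

First eliminate the h term (factor 2^1 = 2):
  B₁ = (2·(-0.695214) − (-0.833722))/1 = -0.556706
  B₂ = (2·(-0.628232) − (-0.695214))/1 = -0.561250
Then eliminate the h^3 term (factor 2^3 = 8):
  (8·(-0.561250) − (-0.556706))/7 = -0.561899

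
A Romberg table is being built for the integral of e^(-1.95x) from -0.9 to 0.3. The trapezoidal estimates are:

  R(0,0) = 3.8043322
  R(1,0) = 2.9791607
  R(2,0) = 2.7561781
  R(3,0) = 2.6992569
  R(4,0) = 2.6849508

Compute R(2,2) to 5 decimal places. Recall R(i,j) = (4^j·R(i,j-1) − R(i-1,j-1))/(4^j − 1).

Richardson extrapolation on the trapezoidal column (denominator 4−1=3):
R(1,1) = (4·2.9791607 − 3.8043322) / 3 = 2.7041035
R(2,1) = (4·2.7561781 − 2.9791607) / 3 = 2.6818506
R(2,2) = (16·2.6818506 − 2.7041035) / 15 = 2.6803671

2.68037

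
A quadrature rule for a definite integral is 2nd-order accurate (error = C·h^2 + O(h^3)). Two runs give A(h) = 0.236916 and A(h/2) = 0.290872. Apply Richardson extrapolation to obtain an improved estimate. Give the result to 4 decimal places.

The leading error scales as h^2; refining by a factor of 2 reduces it by 2^2 = 4.
Extrapolated value = (4·A(h/2) − A(h)) / (4 − 1)
= (4·0.290872 − 0.236916) / 3
= 0.926572 / 3 = 0.308857

0.3089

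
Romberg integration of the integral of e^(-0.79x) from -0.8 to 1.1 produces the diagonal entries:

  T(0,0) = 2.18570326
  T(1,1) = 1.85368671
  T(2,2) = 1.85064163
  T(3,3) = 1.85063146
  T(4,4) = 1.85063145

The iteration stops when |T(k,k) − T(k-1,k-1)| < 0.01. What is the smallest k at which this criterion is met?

|T(1,1) − T(0,0)| = 0.33201655 ≥ 0.01
|T(2,2) − T(1,1)| = 0.00304508 < 0.01

k = 2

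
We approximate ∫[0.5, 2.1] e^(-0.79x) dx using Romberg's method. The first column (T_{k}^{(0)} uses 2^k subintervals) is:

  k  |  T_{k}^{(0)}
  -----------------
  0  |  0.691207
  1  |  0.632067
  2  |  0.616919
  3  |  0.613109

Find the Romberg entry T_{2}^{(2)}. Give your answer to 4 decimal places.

0.6118

Richardson extrapolation on the trapezoidal column (denominator 4−1=3):
T_{1}^{(1)} = 0.632067 + (0.632067 − 0.691207)/3 = 0.612354
T_{2}^{(1)} = (4·0.616919 − 0.632067) / 3 = 0.611870
T_{2}^{(2)} = (16·0.611870 − 0.612354) / 15 = 0.611838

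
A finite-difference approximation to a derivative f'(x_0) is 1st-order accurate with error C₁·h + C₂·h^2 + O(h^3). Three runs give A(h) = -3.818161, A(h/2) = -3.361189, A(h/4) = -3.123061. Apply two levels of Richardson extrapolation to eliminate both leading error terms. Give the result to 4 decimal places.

First eliminate the h term (factor 2^1 = 2):
  B₁ = (2·(-3.361189) − (-3.818161))/1 = -2.904217
  B₂ = (2·(-3.123061) − (-3.361189))/1 = -2.884933
Then eliminate the h^2 term (factor 2^2 = 4):
  (4·(-2.884933) − (-2.904217))/3 = -2.878505

-2.8785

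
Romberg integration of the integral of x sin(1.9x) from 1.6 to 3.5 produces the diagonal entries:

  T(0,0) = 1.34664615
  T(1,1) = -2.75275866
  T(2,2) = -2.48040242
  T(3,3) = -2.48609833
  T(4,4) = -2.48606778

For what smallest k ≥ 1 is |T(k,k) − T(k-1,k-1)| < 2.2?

|T(1,1) − T(0,0)| = 4.09940481 ≥ 2.2
|T(2,2) − T(1,1)| = 0.27235624 < 2.2

k = 2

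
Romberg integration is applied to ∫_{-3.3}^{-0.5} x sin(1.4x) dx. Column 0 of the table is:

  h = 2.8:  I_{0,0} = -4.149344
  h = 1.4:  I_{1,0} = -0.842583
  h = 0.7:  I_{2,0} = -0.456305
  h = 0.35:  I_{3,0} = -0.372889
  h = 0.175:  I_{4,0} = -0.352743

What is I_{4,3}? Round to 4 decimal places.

I_{2,1} = -0.456305 + (-0.456305 − (-0.842583))/3 = -0.327546
I_{3,1} = (4·(-0.372889) − (-0.456305)) / 3 = -0.345084
I_{4,1} = (4·(-0.352743) − (-0.372889)) / 3 = -0.346028
I_{3,2} = -0.345084 + (-0.345084 − (-0.327546))/15 = -0.346253
I_{4,2} = (16·(-0.346028) − (-0.345084)) / 15 = -0.346091
I_{4,3} = (64·(-0.346091) − (-0.346253)) / 63 = -0.346088

-0.3461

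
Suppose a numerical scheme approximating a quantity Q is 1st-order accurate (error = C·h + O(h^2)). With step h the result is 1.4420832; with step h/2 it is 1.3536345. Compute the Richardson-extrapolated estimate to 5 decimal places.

Extrapolated value = (2·A(h/2) − A(h)) / (2 − 1)
= (2·1.3536345 − 1.4420832) / 1
= 1.2651858 / 1 = 1.2651858

1.26519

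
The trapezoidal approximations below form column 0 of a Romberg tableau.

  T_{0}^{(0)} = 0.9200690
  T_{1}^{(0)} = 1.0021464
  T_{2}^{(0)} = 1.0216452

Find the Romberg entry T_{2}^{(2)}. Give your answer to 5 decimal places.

Richardson extrapolation on the trapezoidal column (denominator 4−1=3):
T_{1}^{(1)} = (4·1.0021464 − 0.9200690) / 3 = 1.0295055
T_{2}^{(1)} = (4·1.0216452 − 1.0021464) / 3 = 1.0281448
T_{2}^{(2)} = (16·1.0281448 − 1.0295055) / 15 = 1.0280541

1.02805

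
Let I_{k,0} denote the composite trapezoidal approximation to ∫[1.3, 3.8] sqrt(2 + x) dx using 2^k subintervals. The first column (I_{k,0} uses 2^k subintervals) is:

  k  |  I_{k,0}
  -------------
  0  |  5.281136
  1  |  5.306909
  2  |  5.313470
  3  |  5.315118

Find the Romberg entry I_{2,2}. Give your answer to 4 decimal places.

Richardson extrapolation on the trapezoidal column (denominator 4−1=3):
I_{1,1} = 5.306909 + (5.306909 − 5.281136)/3 = 5.315500
I_{2,1} = (4·5.313470 − 5.306909) / 3 = 5.315657
I_{2,2} = (16·5.315657 − 5.315500) / 15 = 5.315667

5.3157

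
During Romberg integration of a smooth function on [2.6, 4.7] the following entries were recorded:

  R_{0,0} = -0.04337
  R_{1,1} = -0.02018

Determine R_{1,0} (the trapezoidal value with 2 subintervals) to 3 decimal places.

From R_{1,1} = (4·R_{1,0} − R_{0,0})/3, solve for R_{1,0}:
4·R_{1,0} = 3·(-0.02018) + (-0.04337) = -0.10391
R_{1,0} = -0.02598

-0.026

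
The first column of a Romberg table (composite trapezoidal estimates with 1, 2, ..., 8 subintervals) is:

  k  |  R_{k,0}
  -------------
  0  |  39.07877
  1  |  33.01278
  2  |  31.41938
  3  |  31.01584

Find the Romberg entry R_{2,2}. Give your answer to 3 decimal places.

R_{1,1} = 33.01278 + (33.01278 − 39.07877)/3 = 30.99078
R_{2,1} = (4·31.41938 − 33.01278) / 3 = 30.88825
R_{2,2} = 30.88825 + (30.88825 − 30.99078)/15 = 30.88141
(Column j=1 coincides with Simpson's rule on the same nodes.)

30.881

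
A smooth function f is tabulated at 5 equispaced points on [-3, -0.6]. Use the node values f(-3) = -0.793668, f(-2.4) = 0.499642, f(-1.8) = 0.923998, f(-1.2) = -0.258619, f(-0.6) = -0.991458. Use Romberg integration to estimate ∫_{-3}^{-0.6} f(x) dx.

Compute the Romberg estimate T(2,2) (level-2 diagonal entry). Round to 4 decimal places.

T(0,0) (trapezoid, 1 panel, h=2.4000): -2.142151
T(1,0) (trapezoid, 2 panels, h=1.2000): 0.037722
T(2,0) (trapezoid, 4 panels, h=0.6000): 0.163475
T(1,1) = 0.037722 + (0.037722 − (-2.142151))/3 = 0.764346
T(2,1) = 0.163475 + (0.163475 − 0.037722)/3 = 0.205393
T(2,2) = 0.205393 + (0.205393 − 0.764346)/15 = 0.168129

0.1681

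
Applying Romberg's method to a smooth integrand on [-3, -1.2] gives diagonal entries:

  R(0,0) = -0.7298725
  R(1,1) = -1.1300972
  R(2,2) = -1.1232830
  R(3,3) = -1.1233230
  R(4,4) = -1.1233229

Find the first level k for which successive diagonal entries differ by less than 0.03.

|R(1,1) − R(0,0)| = 0.4002247 ≥ 0.03
|R(2,2) − R(1,1)| = 0.0068142 < 0.03

k = 2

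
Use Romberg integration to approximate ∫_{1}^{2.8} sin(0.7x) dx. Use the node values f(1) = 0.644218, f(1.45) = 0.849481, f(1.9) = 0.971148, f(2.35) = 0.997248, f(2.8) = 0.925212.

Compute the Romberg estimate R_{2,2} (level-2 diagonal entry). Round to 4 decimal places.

1.6347

R_{0,0} (trapezoid, 1 panel, h=1.8000): 1.412487
R_{1,0} (trapezoid, 2 panels, h=0.9000): 1.580277
R_{2,0} (trapezoid, 4 panels, h=0.4500): 1.621166
R_{1,1} = 1.580277 + (1.580277 − 1.412487)/3 = 1.636207
R_{2,1} = 1.621166 + (1.621166 − 1.580277)/3 = 1.634796
R_{2,2} = 1.634796 + (1.634796 − 1.636207)/15 = 1.634702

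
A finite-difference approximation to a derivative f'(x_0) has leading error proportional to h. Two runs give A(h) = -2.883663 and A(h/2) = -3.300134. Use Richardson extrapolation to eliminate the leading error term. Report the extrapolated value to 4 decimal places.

Extrapolated value = (2·A(h/2) − A(h)) / (2 − 1)
= (2·(-3.300134) − (-2.883663)) / 1
= -3.716605 / 1 = -3.716605

-3.7166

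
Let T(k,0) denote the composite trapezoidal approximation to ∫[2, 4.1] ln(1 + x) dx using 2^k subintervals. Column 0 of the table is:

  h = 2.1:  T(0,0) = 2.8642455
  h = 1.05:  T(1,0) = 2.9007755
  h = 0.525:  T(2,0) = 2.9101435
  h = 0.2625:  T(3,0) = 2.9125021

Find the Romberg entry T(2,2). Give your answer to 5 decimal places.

2.91329

Richardson extrapolation on the trapezoidal column (denominator 4−1=3):
T(1,1) = (4·2.9007755 − 2.8642455) / 3 = 2.9129522
T(2,1) = (4·2.9101435 − 2.9007755) / 3 = 2.9132662
T(2,2) = 2.9132662 + (2.9132662 − 2.9129522)/15 = 2.9132871
(Column j=1 coincides with Simpson's rule on the same nodes.)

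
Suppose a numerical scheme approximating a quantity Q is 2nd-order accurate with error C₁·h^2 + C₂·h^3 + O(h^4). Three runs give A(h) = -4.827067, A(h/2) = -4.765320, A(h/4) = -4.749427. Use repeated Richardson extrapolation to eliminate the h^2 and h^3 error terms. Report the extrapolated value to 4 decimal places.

-4.7440

First eliminate the h^2 term (factor 2^2 = 4):
  B₁ = (4·(-4.765320) − (-4.827067))/3 = -4.744738
  B₂ = (4·(-4.749427) − (-4.765320))/3 = -4.744129
Then eliminate the h^3 term (factor 2^3 = 8):
  (8·(-4.744129) − (-4.744738))/7 = -4.744042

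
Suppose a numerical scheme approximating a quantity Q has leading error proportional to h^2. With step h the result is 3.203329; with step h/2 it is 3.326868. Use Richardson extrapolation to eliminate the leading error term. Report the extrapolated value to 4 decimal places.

3.3680

The leading error scales as h^2; refining by a factor of 2 reduces it by 2^2 = 4.
Extrapolated value = (4·A(h/2) − A(h)) / (4 − 1)
= (4·3.326868 − 3.203329) / 3
= 10.104143 / 3 = 3.368048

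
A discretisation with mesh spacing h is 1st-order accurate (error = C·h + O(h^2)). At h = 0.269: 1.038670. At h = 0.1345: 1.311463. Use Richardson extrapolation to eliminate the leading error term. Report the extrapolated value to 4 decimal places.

The leading error scales as h; refining by a factor of 2 reduces it by 2^1 = 2.
Extrapolated value = (2·A(h/2) − A(h)) / (2 − 1)
= (2·1.311463 − 1.038670) / 1
= 1.584256 / 1 = 1.584256

1.5843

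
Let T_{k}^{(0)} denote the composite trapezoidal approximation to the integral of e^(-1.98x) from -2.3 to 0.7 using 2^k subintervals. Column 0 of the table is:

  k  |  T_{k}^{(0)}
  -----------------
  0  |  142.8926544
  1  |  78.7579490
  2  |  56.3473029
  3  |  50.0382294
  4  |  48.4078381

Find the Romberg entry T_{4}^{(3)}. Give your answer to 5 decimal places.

Richardson extrapolation on the trapezoidal column (denominator 4−1=3):
T_{2}^{(1)} = (4·56.3473029 − 78.7579490) / 3 = 48.8770875
T_{3}^{(1)} = (4·50.0382294 − 56.3473029) / 3 = 47.9352049
T_{4}^{(1)} = (4·48.4078381 − 50.0382294) / 3 = 47.8643743
T_{3}^{(2)} = 47.9352049 + (47.9352049 − 48.8770875)/15 = 47.8724127
T_{4}^{(2)} = (16·47.8643743 − 47.9352049) / 15 = 47.8596523
T_{4}^{(3)} = (64·47.8596523 − 47.8724127) / 63 = 47.8594498
(Column j=1 coincides with Simpson's rule on the same nodes.)

47.85945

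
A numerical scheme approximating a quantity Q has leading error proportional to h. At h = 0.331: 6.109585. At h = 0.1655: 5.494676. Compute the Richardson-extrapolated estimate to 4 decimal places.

The leading error scales as h; refining by a factor of 2 reduces it by 2^1 = 2.
Extrapolated value = (2·A(h/2) − A(h)) / (2 − 1)
= (2·5.494676 − 6.109585) / 1
= 4.879767 / 1 = 4.879767

4.8798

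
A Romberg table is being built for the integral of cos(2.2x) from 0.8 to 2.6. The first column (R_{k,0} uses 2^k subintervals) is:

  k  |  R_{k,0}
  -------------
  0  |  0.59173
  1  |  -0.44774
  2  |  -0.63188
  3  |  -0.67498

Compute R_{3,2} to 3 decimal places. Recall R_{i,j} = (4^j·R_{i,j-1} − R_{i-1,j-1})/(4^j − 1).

Richardson extrapolation on the trapezoidal column (denominator 4−1=3):
R_{2,1} = -0.63188 + (-0.63188 − (-0.44774))/3 = -0.69326
R_{3,1} = -0.67498 + (-0.67498 − (-0.63188))/3 = -0.68935
R_{3,2} = (16·(-0.68935) − (-0.69326)) / 15 = -0.68909

-0.689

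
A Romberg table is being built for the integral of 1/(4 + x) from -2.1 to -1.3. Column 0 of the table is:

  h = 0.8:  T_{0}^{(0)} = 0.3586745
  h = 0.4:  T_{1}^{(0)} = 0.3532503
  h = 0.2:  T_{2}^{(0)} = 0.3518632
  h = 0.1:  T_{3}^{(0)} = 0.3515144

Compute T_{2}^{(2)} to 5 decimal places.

Richardson extrapolation on the trapezoidal column (denominator 4−1=3):
T_{1}^{(1)} = (4·0.3532503 − 0.3586745) / 3 = 0.3514422
T_{2}^{(1)} = 0.3518632 + (0.3518632 − 0.3532503)/3 = 0.3514008
T_{2}^{(2)} = (16·0.3514008 − 0.3514422) / 15 = 0.3513980
(Column j=1 coincides with Simpson's rule on the same nodes.)

0.35140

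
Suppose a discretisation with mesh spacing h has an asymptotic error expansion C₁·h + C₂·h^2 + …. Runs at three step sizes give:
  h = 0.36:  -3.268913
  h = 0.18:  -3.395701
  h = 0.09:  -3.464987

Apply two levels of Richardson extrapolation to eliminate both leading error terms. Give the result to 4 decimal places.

-3.5382

First eliminate the h term (factor 2^1 = 2):
  B₁ = (2·(-3.395701) − (-3.268913))/1 = -3.522489
  B₂ = (2·(-3.464987) − (-3.395701))/1 = -3.534273
Then eliminate the h^2 term (factor 2^2 = 4):
  (4·(-3.534273) − (-3.522489))/3 = -3.538201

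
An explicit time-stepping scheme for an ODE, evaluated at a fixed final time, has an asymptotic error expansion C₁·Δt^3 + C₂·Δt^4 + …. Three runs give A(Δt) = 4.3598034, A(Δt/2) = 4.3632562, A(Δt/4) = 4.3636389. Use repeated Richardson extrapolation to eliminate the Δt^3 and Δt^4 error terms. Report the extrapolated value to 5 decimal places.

4.36369

First eliminate the Δt^3 term (factor 2^3 = 8):
  B₁ = (8·4.3632562 − 4.3598034)/7 = 4.3637495
  B₂ = (8·4.3636389 − 4.3632562)/7 = 4.3636936
Then eliminate the Δt^4 term (factor 2^4 = 16):
  (16·4.3636936 − 4.3637495)/15 = 4.3636899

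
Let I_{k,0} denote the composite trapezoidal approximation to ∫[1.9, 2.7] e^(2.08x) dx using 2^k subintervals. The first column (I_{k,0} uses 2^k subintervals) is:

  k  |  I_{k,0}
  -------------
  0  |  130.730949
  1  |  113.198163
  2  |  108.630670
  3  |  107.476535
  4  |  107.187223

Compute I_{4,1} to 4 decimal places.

107.0908

Richardson extrapolation on the trapezoidal column (denominator 4−1=3):
I_{4,1} = (4·107.187223 − 107.476535) / 3 = 107.090786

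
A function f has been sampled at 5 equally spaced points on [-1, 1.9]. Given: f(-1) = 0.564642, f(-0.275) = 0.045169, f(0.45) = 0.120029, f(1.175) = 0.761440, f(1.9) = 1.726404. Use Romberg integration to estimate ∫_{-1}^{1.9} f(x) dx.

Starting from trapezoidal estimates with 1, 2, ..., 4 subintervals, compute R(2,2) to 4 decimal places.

R(0,0) (trapezoid, 1 panel, h=2.9000): 3.322017
R(1,0) (trapezoid, 2 panels, h=1.4500): 1.835050
R(2,0) (trapezoid, 4 panels, h=0.7250): 1.502317
R(1,1) = 1.835050 + (1.835050 − 3.322017)/3 = 1.339394
R(2,1) = 1.502317 + (1.502317 − 1.835050)/3 = 1.391406
R(2,2) = 1.391406 + (1.391406 − 1.339394)/15 = 1.394873

1.3949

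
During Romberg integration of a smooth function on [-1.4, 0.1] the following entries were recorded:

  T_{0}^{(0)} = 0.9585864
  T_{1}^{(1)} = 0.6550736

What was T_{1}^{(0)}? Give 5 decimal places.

0.73095

From T_{1}^{(1)} = (4·T_{1}^{(0)} − T_{0}^{(0)})/3, solve for T_{1}^{(0)}:
4·T_{1}^{(0)} = 3·0.6550736 + 0.9585864 = 2.9238072
T_{1}^{(0)} = 0.7309518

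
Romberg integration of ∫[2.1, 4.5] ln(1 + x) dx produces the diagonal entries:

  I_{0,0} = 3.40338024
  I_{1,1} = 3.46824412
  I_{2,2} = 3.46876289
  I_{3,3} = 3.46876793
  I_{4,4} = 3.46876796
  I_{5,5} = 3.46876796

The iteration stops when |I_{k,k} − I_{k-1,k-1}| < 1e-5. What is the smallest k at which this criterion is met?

k = 3

|I_{1,1} − I_{0,0}| = 0.06486388 ≥ 1e-5
|I_{2,2} − I_{1,1}| = 0.00051877 ≥ 1e-5
|I_{3,3} − I_{2,2}| = 0.00000504 < 1e-5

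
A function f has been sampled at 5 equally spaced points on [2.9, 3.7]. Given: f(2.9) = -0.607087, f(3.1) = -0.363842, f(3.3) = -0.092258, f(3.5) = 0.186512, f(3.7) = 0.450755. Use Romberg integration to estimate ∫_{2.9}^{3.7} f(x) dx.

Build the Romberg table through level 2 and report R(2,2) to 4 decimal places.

R(0,0) (trapezoid, 1 panel, h=0.8000): -0.062533
R(1,0) (trapezoid, 2 panels, h=0.4000): -0.068170
R(2,0) (trapezoid, 4 panels, h=0.2000): -0.069551
R(1,1) = -0.068170 + (-0.068170 − (-0.062533))/3 = -0.070049
R(2,1) = -0.069551 + (-0.069551 − (-0.068170))/3 = -0.070011
R(2,2) = -0.070011 + (-0.070011 − (-0.070049))/15 = -0.070008

-0.0700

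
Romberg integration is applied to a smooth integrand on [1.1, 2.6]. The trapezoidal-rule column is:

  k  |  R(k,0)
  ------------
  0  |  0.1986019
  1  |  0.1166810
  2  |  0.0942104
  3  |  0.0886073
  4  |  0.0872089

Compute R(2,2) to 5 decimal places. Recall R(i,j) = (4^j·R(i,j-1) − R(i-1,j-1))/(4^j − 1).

0.08654

R(1,1) = (4·0.1166810 − 0.1986019) / 3 = 0.0893740
R(2,1) = (4·0.0942104 − 0.1166810) / 3 = 0.0867202
R(2,2) = 0.0867202 + (0.0867202 − 0.0893740)/15 = 0.0865433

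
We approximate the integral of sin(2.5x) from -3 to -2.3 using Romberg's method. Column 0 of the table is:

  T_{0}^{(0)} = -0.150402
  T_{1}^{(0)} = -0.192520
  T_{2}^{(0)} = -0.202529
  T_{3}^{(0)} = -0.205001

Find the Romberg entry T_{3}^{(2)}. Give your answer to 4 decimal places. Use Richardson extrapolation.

-0.2058

Richardson extrapolation on the trapezoidal column (denominator 4−1=3):
T_{2}^{(1)} = -0.202529 + (-0.202529 − (-0.192520))/3 = -0.205865
T_{3}^{(1)} = (4·(-0.205001) − (-0.202529)) / 3 = -0.205825
T_{3}^{(2)} = (16·(-0.205825) − (-0.205865)) / 15 = -0.205822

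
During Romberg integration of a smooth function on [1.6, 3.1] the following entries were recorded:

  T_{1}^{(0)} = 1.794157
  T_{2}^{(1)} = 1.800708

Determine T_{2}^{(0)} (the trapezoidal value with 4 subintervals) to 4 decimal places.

1.7991

From T_{2}^{(1)} = (4·T_{2}^{(0)} − T_{1}^{(0)})/3, solve for T_{2}^{(0)}:
4·T_{2}^{(0)} = 3·1.800708 + 1.794157 = 7.196281
T_{2}^{(0)} = 1.799070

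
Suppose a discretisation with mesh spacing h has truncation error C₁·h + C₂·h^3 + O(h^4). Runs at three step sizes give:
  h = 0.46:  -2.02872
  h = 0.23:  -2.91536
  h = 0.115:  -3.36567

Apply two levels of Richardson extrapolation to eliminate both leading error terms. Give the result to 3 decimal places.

-3.818

First eliminate the h term (factor 2^1 = 2):
  B₁ = (2·(-2.91536) − (-2.02872))/1 = -3.80200
  B₂ = (2·(-3.36567) − (-2.91536))/1 = -3.81598
Then eliminate the h^3 term (factor 2^3 = 8):
  (8·(-3.81598) − (-3.80200))/7 = -3.81798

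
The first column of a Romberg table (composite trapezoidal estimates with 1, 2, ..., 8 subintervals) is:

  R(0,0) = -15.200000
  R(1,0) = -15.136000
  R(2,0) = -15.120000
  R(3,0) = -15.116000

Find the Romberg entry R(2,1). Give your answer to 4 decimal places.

Richardson extrapolation on the trapezoidal column (denominator 4−1=3):
R(2,1) = -15.120000 + (-15.120000 − (-15.136000))/3 = -15.114667

-15.1147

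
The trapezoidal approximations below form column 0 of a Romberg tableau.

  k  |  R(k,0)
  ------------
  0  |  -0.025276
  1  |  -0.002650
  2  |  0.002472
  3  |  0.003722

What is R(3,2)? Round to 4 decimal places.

R(2,1) = (4·0.002472 − (-0.002650)) / 3 = 0.004179
R(3,1) = 0.003722 + (0.003722 − 0.002472)/3 = 0.004139
R(3,2) = (16·0.004139 − 0.004179) / 15 = 0.004136
(Column j=1 coincides with Simpson's rule on the same nodes.)

0.0041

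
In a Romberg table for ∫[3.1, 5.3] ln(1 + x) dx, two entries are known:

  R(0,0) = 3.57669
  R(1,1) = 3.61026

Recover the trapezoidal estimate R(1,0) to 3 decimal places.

From R(1,1) = (4·R(1,0) − R(0,0))/3, solve for R(1,0):
4·R(1,0) = 3·3.61026 + 3.57669 = 14.40747
R(1,0) = 3.60187

3.602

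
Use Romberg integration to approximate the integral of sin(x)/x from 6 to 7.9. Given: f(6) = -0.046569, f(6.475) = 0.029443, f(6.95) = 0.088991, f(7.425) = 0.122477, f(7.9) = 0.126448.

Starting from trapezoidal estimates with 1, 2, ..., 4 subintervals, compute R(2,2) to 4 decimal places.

0.1370

R(0,0) (trapezoid, 1 panel, h=1.9000): 0.075885
R(1,0) (trapezoid, 2 panels, h=0.9500): 0.122484
R(2,0) (trapezoid, 4 panels, h=0.4750): 0.133404
R(1,1) = 0.122484 + (0.122484 − 0.075885)/3 = 0.138017
R(2,1) = 0.133404 + (0.133404 − 0.122484)/3 = 0.137044
R(2,2) = 0.137044 + (0.137044 − 0.138017)/15 = 0.136979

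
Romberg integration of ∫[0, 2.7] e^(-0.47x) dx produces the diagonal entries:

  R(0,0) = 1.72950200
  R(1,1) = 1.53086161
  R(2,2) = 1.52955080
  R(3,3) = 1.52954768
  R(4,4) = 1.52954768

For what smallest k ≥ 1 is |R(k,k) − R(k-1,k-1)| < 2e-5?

k = 3

|R(1,1) − R(0,0)| = 0.19864039 ≥ 2e-5
|R(2,2) − R(1,1)| = 0.00131081 ≥ 2e-5
|R(3,3) − R(2,2)| = 0.00000312 < 2e-5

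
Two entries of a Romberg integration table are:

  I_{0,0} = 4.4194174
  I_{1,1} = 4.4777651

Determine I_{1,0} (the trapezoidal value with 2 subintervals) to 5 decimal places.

From I_{1,1} = (4·I_{1,0} − I_{0,0})/3, solve for I_{1,0}:
4·I_{1,0} = 3·4.4777651 + 4.4194174 = 17.8527127
I_{1,0} = 4.4631782

4.46318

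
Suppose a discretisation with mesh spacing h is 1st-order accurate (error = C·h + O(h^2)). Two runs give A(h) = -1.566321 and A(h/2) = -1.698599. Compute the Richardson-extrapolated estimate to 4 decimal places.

Extrapolated value = (2·A(h/2) − A(h)) / (2 − 1)
= (2·(-1.698599) − (-1.566321)) / 1
= -1.830877 / 1 = -1.830877

-1.8309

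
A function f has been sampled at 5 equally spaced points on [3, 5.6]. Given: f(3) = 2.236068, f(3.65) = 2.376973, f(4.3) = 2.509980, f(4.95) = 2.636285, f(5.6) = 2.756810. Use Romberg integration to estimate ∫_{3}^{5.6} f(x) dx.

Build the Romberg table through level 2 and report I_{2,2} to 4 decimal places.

6.5143

I_{0,0} (trapezoid, 1 panel, h=2.6000): 6.490741
I_{1,0} (trapezoid, 2 panels, h=1.3000): 6.508345
I_{2,0} (trapezoid, 4 panels, h=0.6500): 6.512790
I_{1,1} = 6.508345 + (6.508345 − 6.490741)/3 = 6.514213
I_{2,1} = 6.512790 + (6.512790 − 6.508345)/3 = 6.514272
I_{2,2} = 6.514272 + (6.514272 − 6.514213)/15 = 6.514276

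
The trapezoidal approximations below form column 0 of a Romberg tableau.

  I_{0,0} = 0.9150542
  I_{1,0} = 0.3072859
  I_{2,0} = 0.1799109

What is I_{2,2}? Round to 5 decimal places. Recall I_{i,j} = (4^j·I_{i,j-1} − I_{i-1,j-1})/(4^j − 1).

Richardson extrapolation on the trapezoidal column (denominator 4−1=3):
I_{1,1} = 0.3072859 + (0.3072859 − 0.9150542)/3 = 0.1046965
I_{2,1} = (4·0.1799109 − 0.3072859) / 3 = 0.1374526
I_{2,2} = 0.1374526 + (0.1374526 − 0.1046965)/15 = 0.1396363

0.13964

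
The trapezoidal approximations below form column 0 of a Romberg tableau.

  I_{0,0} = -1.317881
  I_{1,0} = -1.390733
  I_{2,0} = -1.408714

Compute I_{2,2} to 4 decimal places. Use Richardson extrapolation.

-1.4147

Richardson extrapolation on the trapezoidal column (denominator 4−1=3):
I_{1,1} = (4·(-1.390733) − (-1.317881)) / 3 = -1.415017
I_{2,1} = -1.408714 + (-1.408714 − (-1.390733))/3 = -1.414708
I_{2,2} = -1.414708 + (-1.414708 − (-1.415017))/15 = -1.414687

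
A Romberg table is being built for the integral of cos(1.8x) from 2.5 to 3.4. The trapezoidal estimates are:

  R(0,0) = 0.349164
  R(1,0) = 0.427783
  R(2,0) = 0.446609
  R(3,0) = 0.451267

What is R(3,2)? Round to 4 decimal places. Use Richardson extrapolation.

Richardson extrapolation on the trapezoidal column (denominator 4−1=3):
R(2,1) = 0.446609 + (0.446609 − 0.427783)/3 = 0.452884
R(3,1) = 0.451267 + (0.451267 − 0.446609)/3 = 0.452820
R(3,2) = (16·0.452820 − 0.452884) / 15 = 0.452816
(Column j=1 coincides with Simpson's rule on the same nodes.)

0.4528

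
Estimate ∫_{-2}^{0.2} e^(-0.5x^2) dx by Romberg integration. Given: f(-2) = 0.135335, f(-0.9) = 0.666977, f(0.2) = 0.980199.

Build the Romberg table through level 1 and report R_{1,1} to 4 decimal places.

1.3873

R_{0,0} (trapezoid, 1 panel, h=2.2000): 1.227087
R_{1,0} (trapezoid, 2 panels, h=1.1000): 1.347218
R_{1,1} = 1.347218 + (1.347218 − 1.227087)/3 = 1.387262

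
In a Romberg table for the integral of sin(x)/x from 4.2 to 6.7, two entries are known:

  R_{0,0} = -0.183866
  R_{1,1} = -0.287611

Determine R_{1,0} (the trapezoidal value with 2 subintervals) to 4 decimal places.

From R_{1,1} = (4·R_{1,0} − R_{0,0})/3, solve for R_{1,0}:
4·R_{1,0} = 3·(-0.287611) + (-0.183866) = -1.046699
R_{1,0} = -0.261675

-0.2617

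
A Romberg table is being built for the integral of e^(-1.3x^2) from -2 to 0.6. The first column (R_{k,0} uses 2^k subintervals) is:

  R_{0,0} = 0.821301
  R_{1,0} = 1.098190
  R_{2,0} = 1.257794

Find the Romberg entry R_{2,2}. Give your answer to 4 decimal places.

1.3190

Richardson extrapolation on the trapezoidal column (denominator 4−1=3):
R_{1,1} = 1.098190 + (1.098190 − 0.821301)/3 = 1.190486
R_{2,1} = (4·1.257794 − 1.098190) / 3 = 1.310995
R_{2,2} = 1.310995 + (1.310995 − 1.190486)/15 = 1.319029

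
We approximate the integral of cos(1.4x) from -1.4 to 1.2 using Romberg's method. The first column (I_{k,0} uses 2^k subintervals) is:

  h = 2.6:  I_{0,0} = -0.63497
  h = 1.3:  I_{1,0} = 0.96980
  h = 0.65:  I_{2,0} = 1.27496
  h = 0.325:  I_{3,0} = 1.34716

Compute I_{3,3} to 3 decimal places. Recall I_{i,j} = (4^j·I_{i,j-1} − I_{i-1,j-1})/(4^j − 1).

I_{1,1} = 0.96980 + (0.96980 − (-0.63497))/3 = 1.50472
I_{2,1} = (4·1.27496 − 0.96980) / 3 = 1.37668
I_{3,1} = (4·1.34716 − 1.27496) / 3 = 1.37123
I_{2,2} = (16·1.37668 − 1.50472) / 15 = 1.36814
I_{3,2} = (16·1.37123 − 1.37668) / 15 = 1.37087
I_{3,3} = 1.37087 + (1.37087 − 1.36814)/63 = 1.37091

1.371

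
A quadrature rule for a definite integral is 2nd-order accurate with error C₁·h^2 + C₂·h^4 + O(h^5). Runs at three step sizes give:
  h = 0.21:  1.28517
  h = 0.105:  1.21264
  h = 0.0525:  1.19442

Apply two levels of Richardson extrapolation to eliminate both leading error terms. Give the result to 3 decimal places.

First eliminate the h^2 term (factor 2^2 = 4):
  B₁ = (4·1.21264 − 1.28517)/3 = 1.18846
  B₂ = (4·1.19442 − 1.21264)/3 = 1.18835
Then eliminate the h^4 term (factor 2^4 = 16):
  (16·1.18835 − 1.18846)/15 = 1.18834

1.188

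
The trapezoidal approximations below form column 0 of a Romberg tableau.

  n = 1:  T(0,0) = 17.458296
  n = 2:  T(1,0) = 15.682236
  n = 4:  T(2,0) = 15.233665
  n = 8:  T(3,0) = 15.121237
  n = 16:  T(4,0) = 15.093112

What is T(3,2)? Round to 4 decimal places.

15.0837

T(2,1) = (4·15.233665 − 15.682236) / 3 = 15.084141
T(3,1) = (4·15.121237 − 15.233665) / 3 = 15.083761
T(3,2) = 15.083761 + (15.083761 − 15.084141)/15 = 15.083736
(Column j=1 coincides with Simpson's rule on the same nodes.)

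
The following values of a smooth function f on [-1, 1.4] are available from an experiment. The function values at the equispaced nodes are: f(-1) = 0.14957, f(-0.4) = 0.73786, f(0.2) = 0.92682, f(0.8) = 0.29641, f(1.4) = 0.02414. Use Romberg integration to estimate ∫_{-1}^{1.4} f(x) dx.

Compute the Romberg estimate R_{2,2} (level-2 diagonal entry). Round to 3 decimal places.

1.212

R_{0,0} (trapezoid, 1 panel, h=2.4000): 0.20845
R_{1,0} (trapezoid, 2 panels, h=1.2000): 1.21641
R_{2,0} (trapezoid, 4 panels, h=0.6000): 1.22877
R_{1,1} = 1.21641 + (1.21641 − 0.20845)/3 = 1.55240
R_{2,1} = 1.22877 + (1.22877 − 1.21641)/3 = 1.23289
R_{2,2} = 1.23289 + (1.23289 − 1.55240)/15 = 1.21159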